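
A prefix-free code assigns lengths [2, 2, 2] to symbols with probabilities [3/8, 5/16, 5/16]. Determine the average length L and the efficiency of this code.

Average length L = Σ p_i × l_i = 2.0000 bits
Entropy H = 1.5794 bits
Efficiency η = H/L × 100% = 78.97%


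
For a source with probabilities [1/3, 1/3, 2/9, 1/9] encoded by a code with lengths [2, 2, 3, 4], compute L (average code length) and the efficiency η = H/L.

Average length L = Σ p_i × l_i = 2.4444 bits
Entropy H = 1.8911 bits
Efficiency η = H/L × 100% = 77.36%


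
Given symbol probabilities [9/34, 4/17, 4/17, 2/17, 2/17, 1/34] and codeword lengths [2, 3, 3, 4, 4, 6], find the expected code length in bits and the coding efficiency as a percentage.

Average length L = Σ p_i × l_i = 3.0588 bits
Entropy H = 2.3660 bits
Efficiency η = H/L × 100% = 77.35%


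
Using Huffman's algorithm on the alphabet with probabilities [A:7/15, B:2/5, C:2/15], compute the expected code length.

Huffman tree construction:
Combine smallest probabilities repeatedly
Resulting codes:
  A: 0 (length 1)
  B: 11 (length 2)
  C: 10 (length 2)
Average length = Σ p(s) × length(s) = 1.5333 bits


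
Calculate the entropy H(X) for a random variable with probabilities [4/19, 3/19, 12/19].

H(X) = -Σ p(x) log₂ p(x)
  -4/19 × log₂(4/19) = 0.4732
  -3/19 × log₂(3/19) = 0.4205
  -12/19 × log₂(12/19) = 0.4187
H(X) = 1.3124 bits


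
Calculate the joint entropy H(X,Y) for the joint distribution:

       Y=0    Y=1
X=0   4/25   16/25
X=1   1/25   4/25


H(X,Y) = -Σ p(x,y) log₂ p(x,y)
  p(0,0)=4/25: -0.1600 × log₂(0.1600) = 0.4230
  p(0,1)=16/25: -0.6400 × log₂(0.6400) = 0.4121
  p(1,0)=1/25: -0.0400 × log₂(0.0400) = 0.1858
  p(1,1)=4/25: -0.1600 × log₂(0.1600) = 0.4230
H(X,Y) = 1.4439 bits


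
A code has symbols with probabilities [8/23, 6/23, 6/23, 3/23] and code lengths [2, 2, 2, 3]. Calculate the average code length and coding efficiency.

Average length L = Σ p_i × l_i = 2.1304 bits
Entropy H = 1.9247 bits
Efficiency η = H/L × 100% = 90.34%


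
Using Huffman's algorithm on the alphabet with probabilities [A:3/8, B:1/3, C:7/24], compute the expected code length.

Huffman tree construction:
Combine smallest probabilities repeatedly
Resulting codes:
  A: 0 (length 1)
  B: 11 (length 2)
  C: 10 (length 2)
Average length = Σ p(s) × length(s) = 1.6250 bits


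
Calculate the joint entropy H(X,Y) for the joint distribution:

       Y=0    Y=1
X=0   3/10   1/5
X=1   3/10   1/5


H(X,Y) = -Σ p(x,y) log₂ p(x,y)
  p(0,0)=3/10: -0.3000 × log₂(0.3000) = 0.5211
  p(0,1)=1/5: -0.2000 × log₂(0.2000) = 0.4644
  p(1,0)=3/10: -0.3000 × log₂(0.3000) = 0.5211
  p(1,1)=1/5: -0.2000 × log₂(0.2000) = 0.4644
H(X,Y) = 1.9710 bits


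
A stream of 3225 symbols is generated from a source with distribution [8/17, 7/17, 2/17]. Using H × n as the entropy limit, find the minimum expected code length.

Entropy H = 1.4021 bits/symbol
Minimum bits = H × n = 1.4021 × 3225
= 4521.71 bits


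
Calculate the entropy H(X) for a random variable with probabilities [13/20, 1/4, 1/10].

H(X) = -Σ p(x) log₂ p(x)
  -13/20 × log₂(13/20) = 0.4040
  -1/4 × log₂(1/4) = 0.5000
  -1/10 × log₂(1/10) = 0.3322
H(X) = 1.2362 bits


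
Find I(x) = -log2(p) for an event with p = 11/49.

Information content I(x) = -log₂(p(x))
I = -log₂(11/49) = -log₂(0.2245)
I = 2.1553 bits


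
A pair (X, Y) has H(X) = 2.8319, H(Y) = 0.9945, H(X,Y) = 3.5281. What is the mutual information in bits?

I(X;Y) = H(X) + H(Y) - H(X,Y)
I(X;Y) = 2.8319 + 0.9945 - 3.5281 = 0.2983 bits


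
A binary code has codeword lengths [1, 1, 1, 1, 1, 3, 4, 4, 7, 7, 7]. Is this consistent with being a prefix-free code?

Kraft inequality: Σ 2^(-l_i) ≤ 1 for prefix-free code
Calculating: 2^(-1) + 2^(-1) + 2^(-1) + 2^(-1) + 2^(-1) + 2^(-3) + 2^(-4) + 2^(-4) + 2^(-7) + 2^(-7) + 2^(-7)
= 0.5 + 0.5 + 0.5 + 0.5 + 0.5 + 0.125 + 0.0625 + 0.0625 + 0.0078125 + 0.0078125 + 0.0078125
= 2.7734
Since 2.7734 > 1, prefix-free code does not exist


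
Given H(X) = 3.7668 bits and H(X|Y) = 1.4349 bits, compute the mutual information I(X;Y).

I(X;Y) = H(X) - H(X|Y)
I(X;Y) = 3.7668 - 1.4349 = 2.3319 bits


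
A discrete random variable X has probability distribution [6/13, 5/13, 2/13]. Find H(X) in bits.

H(X) = -Σ p(x) log₂ p(x)
  -6/13 × log₂(6/13) = 0.5148
  -5/13 × log₂(5/13) = 0.5302
  -2/13 × log₂(2/13) = 0.4155
H(X) = 1.4605 bits


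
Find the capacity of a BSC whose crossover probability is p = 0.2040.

For BSC with error probability p:
C = 1 - H(p) where H(p) is binary entropy
H(0.2040) = -0.2040 × log₂(0.2040) - 0.7960 × log₂(0.7960)
H(p) = 0.7299
C = 1 - 0.7299 = 0.2701 bits/use


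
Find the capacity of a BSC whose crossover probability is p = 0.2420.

For BSC with error probability p:
C = 1 - H(p) where H(p) is binary entropy
H(0.2420) = -0.2420 × log₂(0.2420) - 0.7580 × log₂(0.7580)
H(p) = 0.7984
C = 1 - 0.7984 = 0.2016 bits/use


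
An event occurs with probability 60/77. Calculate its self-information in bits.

Information content I(x) = -log₂(p(x))
I = -log₂(60/77) = -log₂(0.7792)
I = 0.3599 bits


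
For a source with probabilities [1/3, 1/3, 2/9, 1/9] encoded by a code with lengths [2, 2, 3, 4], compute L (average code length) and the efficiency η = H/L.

Average length L = Σ p_i × l_i = 2.4444 bits
Entropy H = 1.8911 bits
Efficiency η = H/L × 100% = 77.36%


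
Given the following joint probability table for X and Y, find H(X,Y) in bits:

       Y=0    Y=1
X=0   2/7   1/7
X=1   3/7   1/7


H(X,Y) = -Σ p(x,y) log₂ p(x,y)
  p(0,0)=2/7: -0.2857 × log₂(0.2857) = 0.5164
  p(0,1)=1/7: -0.1429 × log₂(0.1429) = 0.4011
  p(1,0)=3/7: -0.4286 × log₂(0.4286) = 0.5239
  p(1,1)=1/7: -0.1429 × log₂(0.1429) = 0.4011
H(X,Y) = 1.8424 bits


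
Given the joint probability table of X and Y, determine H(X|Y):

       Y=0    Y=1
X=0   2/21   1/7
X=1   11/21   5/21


H(X|Y) = Σ_y p(y) H(X|Y=y)
  p(Y=0) = 13/21, H(X|Y=0) = 0.6194
  p(Y=1) = 8/21, H(X|Y=1) = 0.9544
H(X|Y) = 0.6190×0.6194 + 0.3810×0.9544 = 0.7470 bits


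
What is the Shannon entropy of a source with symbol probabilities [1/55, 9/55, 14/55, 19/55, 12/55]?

H(X) = -Σ p(x) log₂ p(x)
  -1/55 × log₂(1/55) = 0.1051
  -9/55 × log₂(9/55) = 0.4273
  -14/55 × log₂(14/55) = 0.5025
  -19/55 × log₂(19/55) = 0.5297
  -12/55 × log₂(12/55) = 0.4792
H(X) = 2.0439 bits


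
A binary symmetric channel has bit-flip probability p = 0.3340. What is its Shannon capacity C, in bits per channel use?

For BSC with error probability p:
C = 1 - H(p) where H(p) is binary entropy
H(0.3340) = -0.3340 × log₂(0.3340) - 0.6660 × log₂(0.6660)
H(p) = 0.9190
C = 1 - 0.9190 = 0.0810 bits/use


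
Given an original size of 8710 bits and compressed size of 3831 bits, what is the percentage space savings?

Space savings = (1 - Compressed/Original) × 100%
= (1 - 3831/8710) × 100%
= 56.02%


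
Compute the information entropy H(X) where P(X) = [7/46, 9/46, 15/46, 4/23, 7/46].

H(X) = -Σ p(x) log₂ p(x)
  -7/46 × log₂(7/46) = 0.4133
  -9/46 × log₂(9/46) = 0.4605
  -15/46 × log₂(15/46) = 0.5272
  -4/23 × log₂(4/23) = 0.4389
  -7/46 × log₂(7/46) = 0.4133
H(X) = 2.2532 bits


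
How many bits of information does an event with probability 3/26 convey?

Information content I(x) = -log₂(p(x))
I = -log₂(3/26) = -log₂(0.1154)
I = 3.1155 bits


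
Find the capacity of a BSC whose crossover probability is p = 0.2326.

For BSC with error probability p:
C = 1 - H(p) where H(p) is binary entropy
H(0.2326) = -0.2326 × log₂(0.2326) - 0.7674 × log₂(0.7674)
H(p) = 0.7825
C = 1 - 0.7825 = 0.2175 bits/use


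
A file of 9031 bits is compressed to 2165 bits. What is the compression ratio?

Compression ratio = Original / Compressed
= 9031 / 2165 = 4.17:1


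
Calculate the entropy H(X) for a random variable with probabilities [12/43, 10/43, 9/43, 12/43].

H(X) = -Σ p(x) log₂ p(x)
  -12/43 × log₂(12/43) = 0.5139
  -10/43 × log₂(10/43) = 0.4894
  -9/43 × log₂(9/43) = 0.4723
  -12/43 × log₂(12/43) = 0.5139
H(X) = 1.9893 bits


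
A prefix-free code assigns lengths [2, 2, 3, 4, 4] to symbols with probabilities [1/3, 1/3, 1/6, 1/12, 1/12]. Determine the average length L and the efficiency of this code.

Average length L = Σ p_i × l_i = 2.5000 bits
Entropy H = 2.0850 bits
Efficiency η = H/L × 100% = 83.40%


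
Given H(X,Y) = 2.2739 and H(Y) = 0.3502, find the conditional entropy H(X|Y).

Chain rule: H(X,Y) = H(X|Y) + H(Y)
H(X|Y) = H(X,Y) - H(Y) = 2.2739 - 0.3502 = 1.9237 bits


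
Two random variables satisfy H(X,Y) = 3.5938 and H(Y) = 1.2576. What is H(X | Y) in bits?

Chain rule: H(X,Y) = H(X|Y) + H(Y)
H(X|Y) = H(X,Y) - H(Y) = 3.5938 - 1.2576 = 2.3362 bits


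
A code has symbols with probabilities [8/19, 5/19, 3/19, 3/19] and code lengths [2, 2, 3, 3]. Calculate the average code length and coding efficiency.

Average length L = Σ p_i × l_i = 2.3158 bits
Entropy H = 1.8732 bits
Efficiency η = H/L × 100% = 80.89%


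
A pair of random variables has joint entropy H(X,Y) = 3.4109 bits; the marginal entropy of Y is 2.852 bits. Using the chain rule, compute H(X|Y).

Chain rule: H(X,Y) = H(X|Y) + H(Y)
H(X|Y) = H(X,Y) - H(Y) = 3.4109 - 2.852 = 0.5589 bits


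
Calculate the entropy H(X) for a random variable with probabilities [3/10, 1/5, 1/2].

H(X) = -Σ p(x) log₂ p(x)
  -3/10 × log₂(3/10) = 0.5211
  -1/5 × log₂(1/5) = 0.4644
  -1/2 × log₂(1/2) = 0.5000
H(X) = 1.4855 bits


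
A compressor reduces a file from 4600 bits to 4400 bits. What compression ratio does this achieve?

Compression ratio = Original / Compressed
= 4600 / 4400 = 1.05:1


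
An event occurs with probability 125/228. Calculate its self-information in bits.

Information content I(x) = -log₂(p(x))
I = -log₂(125/228) = -log₂(0.5482)
I = 0.8671 bits


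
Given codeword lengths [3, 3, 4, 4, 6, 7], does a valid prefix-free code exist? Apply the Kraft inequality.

Kraft inequality: Σ 2^(-l_i) ≤ 1 for prefix-free code
Calculating: 2^(-3) + 2^(-3) + 2^(-4) + 2^(-4) + 2^(-6) + 2^(-7)
= 0.125 + 0.125 + 0.0625 + 0.0625 + 0.015625 + 0.0078125
= 0.3984
Since 0.3984 ≤ 1, prefix-free code exists


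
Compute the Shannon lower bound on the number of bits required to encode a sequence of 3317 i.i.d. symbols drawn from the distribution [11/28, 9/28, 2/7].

Entropy H = 1.5722 bits/symbol
Minimum bits = H × n = 1.5722 × 3317
= 5215.14 bits


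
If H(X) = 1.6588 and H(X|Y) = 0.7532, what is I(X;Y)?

I(X;Y) = H(X) - H(X|Y)
I(X;Y) = 1.6588 - 0.7532 = 0.9056 bits


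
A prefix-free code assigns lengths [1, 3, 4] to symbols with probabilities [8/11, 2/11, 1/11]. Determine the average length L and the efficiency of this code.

Average length L = Σ p_i × l_i = 1.6364 bits
Entropy H = 1.0958 bits
Efficiency η = H/L × 100% = 66.97%


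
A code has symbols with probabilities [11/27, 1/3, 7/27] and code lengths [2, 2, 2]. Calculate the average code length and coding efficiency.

Average length L = Σ p_i × l_i = 2.0000 bits
Entropy H = 1.5610 bits
Efficiency η = H/L × 100% = 78.05%


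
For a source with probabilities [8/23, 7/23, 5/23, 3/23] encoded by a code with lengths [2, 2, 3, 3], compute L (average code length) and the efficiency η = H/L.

Average length L = Σ p_i × l_i = 2.3478 bits
Entropy H = 1.9142 bits
Efficiency η = H/L × 100% = 81.53%


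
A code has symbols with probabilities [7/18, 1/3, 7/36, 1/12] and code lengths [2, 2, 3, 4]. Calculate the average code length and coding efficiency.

Average length L = Σ p_i × l_i = 2.3611 bits
Entropy H = 1.8163 bits
Efficiency η = H/L × 100% = 76.93%


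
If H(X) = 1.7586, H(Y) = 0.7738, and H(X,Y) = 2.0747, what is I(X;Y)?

I(X;Y) = H(X) + H(Y) - H(X,Y)
I(X;Y) = 1.7586 + 0.7738 - 2.0747 = 0.4577 bits


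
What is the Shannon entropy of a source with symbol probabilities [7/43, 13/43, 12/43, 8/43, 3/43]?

H(X) = -Σ p(x) log₂ p(x)
  -7/43 × log₂(7/43) = 0.4263
  -13/43 × log₂(13/43) = 0.5218
  -12/43 × log₂(12/43) = 0.5139
  -8/43 × log₂(8/43) = 0.4514
  -3/43 × log₂(3/43) = 0.2680
H(X) = 2.1813 bits


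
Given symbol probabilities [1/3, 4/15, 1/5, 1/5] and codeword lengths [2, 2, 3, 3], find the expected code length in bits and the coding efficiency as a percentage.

Average length L = Σ p_i × l_i = 2.4000 bits
Entropy H = 1.9656 bits
Efficiency η = H/L × 100% = 81.90%


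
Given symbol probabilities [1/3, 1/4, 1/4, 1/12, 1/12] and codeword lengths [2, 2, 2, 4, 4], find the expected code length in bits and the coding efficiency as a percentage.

Average length L = Σ p_i × l_i = 2.3333 bits
Entropy H = 2.1258 bits
Efficiency η = H/L × 100% = 91.11%


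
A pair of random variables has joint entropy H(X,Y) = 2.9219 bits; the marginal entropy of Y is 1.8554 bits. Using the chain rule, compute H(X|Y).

Chain rule: H(X,Y) = H(X|Y) + H(Y)
H(X|Y) = H(X,Y) - H(Y) = 2.9219 - 1.8554 = 1.0665 bits


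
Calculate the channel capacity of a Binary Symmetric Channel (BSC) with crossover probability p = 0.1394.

For BSC with error probability p:
C = 1 - H(p) where H(p) is binary entropy
H(0.1394) = -0.1394 × log₂(0.1394) - 0.8606 × log₂(0.8606)
H(p) = 0.5827
C = 1 - 0.5827 = 0.4173 bits/use


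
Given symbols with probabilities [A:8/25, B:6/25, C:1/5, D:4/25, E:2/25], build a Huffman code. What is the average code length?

Huffman tree construction:
Combine smallest probabilities repeatedly
Resulting codes:
  A: 11 (length 2)
  B: 01 (length 2)
  C: 00 (length 2)
  D: 101 (length 3)
  E: 100 (length 3)
Average length = Σ p(s) × length(s) = 2.2400 bits


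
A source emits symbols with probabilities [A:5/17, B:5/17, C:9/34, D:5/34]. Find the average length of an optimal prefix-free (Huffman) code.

Huffman tree construction:
Combine smallest probabilities repeatedly
Resulting codes:
  A: 10 (length 2)
  B: 11 (length 2)
  C: 01 (length 2)
  D: 00 (length 2)
Average length = Σ p(s) × length(s) = 2.0000 bits


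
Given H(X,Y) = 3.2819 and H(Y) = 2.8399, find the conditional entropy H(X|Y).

Chain rule: H(X,Y) = H(X|Y) + H(Y)
H(X|Y) = H(X,Y) - H(Y) = 3.2819 - 2.8399 = 0.442 bits


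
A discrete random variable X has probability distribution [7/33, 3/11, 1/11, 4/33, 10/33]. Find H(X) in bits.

H(X) = -Σ p(x) log₂ p(x)
  -7/33 × log₂(7/33) = 0.4745
  -3/11 × log₂(3/11) = 0.5112
  -1/11 × log₂(1/11) = 0.3145
  -4/33 × log₂(4/33) = 0.3690
  -10/33 × log₂(10/33) = 0.5220
H(X) = 2.1912 bits


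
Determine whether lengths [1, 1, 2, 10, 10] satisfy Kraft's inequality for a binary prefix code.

Kraft inequality: Σ 2^(-l_i) ≤ 1 for prefix-free code
Calculating: 2^(-1) + 2^(-1) + 2^(-2) + 2^(-10) + 2^(-10)
= 0.5 + 0.5 + 0.25 + 0.0009765625 + 0.0009765625
= 1.2520
Since 1.2520 > 1, prefix-free code does not exist


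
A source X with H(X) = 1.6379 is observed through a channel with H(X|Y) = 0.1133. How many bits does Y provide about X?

I(X;Y) = H(X) - H(X|Y)
I(X;Y) = 1.6379 - 0.1133 = 1.5246 bits


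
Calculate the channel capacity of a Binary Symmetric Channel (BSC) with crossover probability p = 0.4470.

For BSC with error probability p:
C = 1 - H(p) where H(p) is binary entropy
H(0.4470) = -0.4470 × log₂(0.4470) - 0.5530 × log₂(0.5530)
H(p) = 0.9919
C = 1 - 0.9919 = 0.0081 bits/use


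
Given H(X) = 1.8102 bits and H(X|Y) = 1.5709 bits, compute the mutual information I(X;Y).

I(X;Y) = H(X) - H(X|Y)
I(X;Y) = 1.8102 - 1.5709 = 0.2393 bits


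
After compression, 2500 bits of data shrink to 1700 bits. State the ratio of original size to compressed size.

Compression ratio = Original / Compressed
= 2500 / 1700 = 1.47:1


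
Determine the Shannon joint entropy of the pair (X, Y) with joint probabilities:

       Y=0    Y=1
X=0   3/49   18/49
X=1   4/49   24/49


H(X,Y) = -Σ p(x,y) log₂ p(x,y)
  p(0,0)=3/49: -0.0612 × log₂(0.0612) = 0.2467
  p(0,1)=18/49: -0.3673 × log₂(0.3673) = 0.5307
  p(1,0)=4/49: -0.0816 × log₂(0.0816) = 0.2951
  p(1,1)=24/49: -0.4898 × log₂(0.4898) = 0.5044
H(X,Y) = 1.5769 bits


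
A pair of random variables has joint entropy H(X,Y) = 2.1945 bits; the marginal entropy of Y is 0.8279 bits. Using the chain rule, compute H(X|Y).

Chain rule: H(X,Y) = H(X|Y) + H(Y)
H(X|Y) = H(X,Y) - H(Y) = 2.1945 - 0.8279 = 1.3666 bits


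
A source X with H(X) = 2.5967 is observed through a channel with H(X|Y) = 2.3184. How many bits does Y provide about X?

I(X;Y) = H(X) - H(X|Y)
I(X;Y) = 2.5967 - 2.3184 = 0.2783 bits


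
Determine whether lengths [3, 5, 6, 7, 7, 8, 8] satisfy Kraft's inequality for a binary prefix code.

Kraft inequality: Σ 2^(-l_i) ≤ 1 for prefix-free code
Calculating: 2^(-3) + 2^(-5) + 2^(-6) + 2^(-7) + 2^(-7) + 2^(-8) + 2^(-8)
= 0.125 + 0.03125 + 0.015625 + 0.0078125 + 0.0078125 + 0.00390625 + 0.00390625
= 0.1953
Since 0.1953 ≤ 1, prefix-free code exists


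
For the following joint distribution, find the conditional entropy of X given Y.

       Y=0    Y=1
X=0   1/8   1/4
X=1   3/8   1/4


H(X|Y) = Σ_y p(y) H(X|Y=y)
  p(Y=0) = 1/2, H(X|Y=0) = 0.8113
  p(Y=1) = 1/2, H(X|Y=1) = 1.0000
H(X|Y) = 0.5000×0.8113 + 0.5000×1.0000 = 0.9056 bits


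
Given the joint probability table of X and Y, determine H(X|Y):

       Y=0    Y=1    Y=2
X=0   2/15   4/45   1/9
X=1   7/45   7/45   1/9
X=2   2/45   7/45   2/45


H(X|Y) = Σ_y p(y) H(X|Y=y)
  p(Y=0) = 1/3, H(X|Y=0) = 1.4295
  p(Y=1) = 2/5, H(X|Y=1) = 1.5420
  p(Y=2) = 4/15, H(X|Y=2) = 1.4834
H(X|Y) = 0.3333×1.4295 + 0.4000×1.5420 + 0.2667×1.4834 = 1.4888 bits


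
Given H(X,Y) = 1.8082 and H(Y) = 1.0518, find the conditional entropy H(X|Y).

Chain rule: H(X,Y) = H(X|Y) + H(Y)
H(X|Y) = H(X,Y) - H(Y) = 1.8082 - 1.0518 = 0.7564 bits


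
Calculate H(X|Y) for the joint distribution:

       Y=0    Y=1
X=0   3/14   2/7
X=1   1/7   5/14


H(X|Y) = Σ_y p(y) H(X|Y=y)
  p(Y=0) = 5/14, H(X|Y=0) = 0.9710
  p(Y=1) = 9/14, H(X|Y=1) = 0.9911
H(X|Y) = 0.3571×0.9710 + 0.6429×0.9911 = 0.9839 bits


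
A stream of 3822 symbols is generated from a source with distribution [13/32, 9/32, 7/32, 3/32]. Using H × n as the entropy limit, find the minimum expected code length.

Entropy H = 1.8425 bits/symbol
Minimum bits = H × n = 1.8425 × 3822
= 7041.87 bits


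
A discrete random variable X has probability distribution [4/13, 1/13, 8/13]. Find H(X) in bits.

H(X) = -Σ p(x) log₂ p(x)
  -4/13 × log₂(4/13) = 0.5232
  -1/13 × log₂(1/13) = 0.2846
  -8/13 × log₂(8/13) = 0.4310
H(X) = 1.2389 bits


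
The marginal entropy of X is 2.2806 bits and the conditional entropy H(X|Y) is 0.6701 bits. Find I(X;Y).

I(X;Y) = H(X) - H(X|Y)
I(X;Y) = 2.2806 - 0.6701 = 1.6105 bits


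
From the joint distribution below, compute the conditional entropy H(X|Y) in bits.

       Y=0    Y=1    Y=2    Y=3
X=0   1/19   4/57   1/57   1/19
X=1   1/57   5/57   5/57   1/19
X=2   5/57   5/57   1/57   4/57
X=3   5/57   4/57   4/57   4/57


H(X|Y) = Σ_y p(y) H(X|Y=y)
  p(Y=0) = 14/57, H(X|Y=0) = 1.8092
  p(Y=1) = 6/19, H(X|Y=1) = 1.9911
  p(Y=2) = 11/57, H(X|Y=2) = 1.6767
  p(Y=3) = 14/57, H(X|Y=3) = 1.9852
H(X|Y) = 0.2456×1.8092 + 0.3158×1.9911 + 0.1930×1.6767 + 0.2456×1.9852 = 1.8843 bits


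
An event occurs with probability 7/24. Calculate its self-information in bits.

Information content I(x) = -log₂(p(x))
I = -log₂(7/24) = -log₂(0.2917)
I = 1.7776 bits


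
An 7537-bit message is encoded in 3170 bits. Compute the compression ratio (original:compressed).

Compression ratio = Original / Compressed
= 7537 / 3170 = 2.38:1


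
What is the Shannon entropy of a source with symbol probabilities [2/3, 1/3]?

H(X) = -Σ p(x) log₂ p(x)
  -2/3 × log₂(2/3) = 0.3900
  -1/3 × log₂(1/3) = 0.5283
H(X) = 0.9183 bits


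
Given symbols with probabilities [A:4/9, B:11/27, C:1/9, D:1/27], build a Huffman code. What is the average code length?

Huffman tree construction:
Combine smallest probabilities repeatedly
Resulting codes:
  A: 0 (length 1)
  B: 11 (length 2)
  C: 101 (length 3)
  D: 100 (length 3)
Average length = Σ p(s) × length(s) = 1.7037 bits


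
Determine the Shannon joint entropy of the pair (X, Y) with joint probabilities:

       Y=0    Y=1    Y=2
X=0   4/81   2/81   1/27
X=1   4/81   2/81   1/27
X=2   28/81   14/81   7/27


H(X,Y) = -Σ p(x,y) log₂ p(x,y)
  p(0,0)=4/81: -0.0494 × log₂(0.0494) = 0.2143
  p(0,1)=2/81: -0.0247 × log₂(0.0247) = 0.1318
  p(0,2)=1/27: -0.0370 × log₂(0.0370) = 0.1761
  p(1,0)=4/81: -0.0494 × log₂(0.0494) = 0.2143
  p(1,1)=2/81: -0.0247 × log₂(0.0247) = 0.1318
  p(1,2)=1/27: -0.0370 × log₂(0.0370) = 0.1761
  p(2,0)=28/81: -0.3457 × log₂(0.3457) = 0.5298
  p(2,1)=14/81: -0.1728 × log₂(0.1728) = 0.4377
  p(2,2)=7/27: -0.2593 × log₂(0.2593) = 0.5049
H(X,Y) = 2.5169 bits


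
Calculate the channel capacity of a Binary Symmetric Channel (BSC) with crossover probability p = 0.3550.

For BSC with error probability p:
C = 1 - H(p) where H(p) is binary entropy
H(0.3550) = -0.3550 × log₂(0.3550) - 0.6450 × log₂(0.6450)
H(p) = 0.9385
C = 1 - 0.9385 = 0.0615 bits/use


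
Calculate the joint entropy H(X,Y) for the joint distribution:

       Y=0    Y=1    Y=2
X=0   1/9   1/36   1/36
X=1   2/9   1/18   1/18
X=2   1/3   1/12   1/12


H(X,Y) = -Σ p(x,y) log₂ p(x,y)
  p(0,0)=1/9: -0.1111 × log₂(0.1111) = 0.3522
  p(0,1)=1/36: -0.0278 × log₂(0.0278) = 0.1436
  p(0,2)=1/36: -0.0278 × log₂(0.0278) = 0.1436
  p(1,0)=2/9: -0.2222 × log₂(0.2222) = 0.4822
  p(1,1)=1/18: -0.0556 × log₂(0.0556) = 0.2317
  p(1,2)=1/18: -0.0556 × log₂(0.0556) = 0.2317
  p(2,0)=1/3: -0.3333 × log₂(0.3333) = 0.5283
  p(2,1)=1/12: -0.0833 × log₂(0.0833) = 0.2987
  p(2,2)=1/12: -0.0833 × log₂(0.0833) = 0.2987
H(X,Y) = 2.7108 bits


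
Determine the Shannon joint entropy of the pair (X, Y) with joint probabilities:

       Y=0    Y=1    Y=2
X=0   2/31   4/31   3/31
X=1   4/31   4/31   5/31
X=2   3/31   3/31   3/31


H(X,Y) = -Σ p(x,y) log₂ p(x,y)
  p(0,0)=2/31: -0.0645 × log₂(0.0645) = 0.2551
  p(0,1)=4/31: -0.1290 × log₂(0.1290) = 0.3812
  p(0,2)=3/31: -0.0968 × log₂(0.0968) = 0.3261
  p(1,0)=4/31: -0.1290 × log₂(0.1290) = 0.3812
  p(1,1)=4/31: -0.1290 × log₂(0.1290) = 0.3812
  p(1,2)=5/31: -0.1613 × log₂(0.1613) = 0.4246
  p(2,0)=3/31: -0.0968 × log₂(0.0968) = 0.3261
  p(2,1)=3/31: -0.0968 × log₂(0.0968) = 0.3261
  p(2,2)=3/31: -0.0968 × log₂(0.0968) = 0.3261
H(X,Y) = 3.1274 bits


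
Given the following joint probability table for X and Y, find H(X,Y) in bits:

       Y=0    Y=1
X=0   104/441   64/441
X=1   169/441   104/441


H(X,Y) = -Σ p(x,y) log₂ p(x,y)
  p(0,0)=104/441: -0.2358 × log₂(0.2358) = 0.4915
  p(0,1)=64/441: -0.1451 × log₂(0.1451) = 0.4041
  p(1,0)=169/441: -0.3832 × log₂(0.3832) = 0.5303
  p(1,1)=104/441: -0.2358 × log₂(0.2358) = 0.4915
H(X,Y) = 1.9174 bits


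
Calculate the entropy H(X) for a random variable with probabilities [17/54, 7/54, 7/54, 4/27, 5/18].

H(X) = -Σ p(x) log₂ p(x)
  -17/54 × log₂(17/54) = 0.5249
  -7/54 × log₂(7/54) = 0.3821
  -7/54 × log₂(7/54) = 0.3821
  -4/27 × log₂(4/27) = 0.4081
  -5/18 × log₂(5/18) = 0.5133
H(X) = 2.2106 bits


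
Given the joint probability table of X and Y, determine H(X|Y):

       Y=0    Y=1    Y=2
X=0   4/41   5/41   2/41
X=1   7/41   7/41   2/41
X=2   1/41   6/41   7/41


H(X|Y) = Σ_y p(y) H(X|Y=y)
  p(Y=0) = 12/41, H(X|Y=0) = 1.2807
  p(Y=1) = 18/41, H(X|Y=1) = 1.5715
  p(Y=2) = 11/41, H(X|Y=2) = 1.3093
H(X|Y) = 0.2927×1.2807 + 0.4390×1.5715 + 0.2683×1.3093 = 1.4161 bits


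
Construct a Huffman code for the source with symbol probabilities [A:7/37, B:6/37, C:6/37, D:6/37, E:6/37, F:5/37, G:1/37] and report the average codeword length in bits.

Huffman tree construction:
Combine smallest probabilities repeatedly
Resulting codes:
  A: 01 (length 2)
  B: 100 (length 3)
  C: 101 (length 3)
  D: 110 (length 3)
  E: 111 (length 3)
  F: 001 (length 3)
  G: 000 (length 3)
Average length = Σ p(s) × length(s) = 2.8108 bits


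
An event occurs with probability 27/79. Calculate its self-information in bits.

Information content I(x) = -log₂(p(x))
I = -log₂(27/79) = -log₂(0.3418)
I = 1.5489 bits


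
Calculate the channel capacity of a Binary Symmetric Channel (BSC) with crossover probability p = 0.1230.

For BSC with error probability p:
C = 1 - H(p) where H(p) is binary entropy
H(0.1230) = -0.1230 × log₂(0.1230) - 0.8770 × log₂(0.8770)
H(p) = 0.5379
C = 1 - 0.5379 = 0.4621 bits/use


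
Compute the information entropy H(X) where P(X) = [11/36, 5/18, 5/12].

H(X) = -Σ p(x) log₂ p(x)
  -11/36 × log₂(11/36) = 0.5227
  -5/18 × log₂(5/18) = 0.5133
  -5/12 × log₂(5/12) = 0.5263
H(X) = 1.5622 bits


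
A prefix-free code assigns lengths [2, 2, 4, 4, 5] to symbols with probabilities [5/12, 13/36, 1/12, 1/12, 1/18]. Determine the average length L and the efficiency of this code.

Average length L = Σ p_i × l_i = 2.5000 bits
Entropy H = 1.8861 bits
Efficiency η = H/L × 100% = 75.44%


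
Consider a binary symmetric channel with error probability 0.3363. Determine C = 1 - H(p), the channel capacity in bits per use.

For BSC with error probability p:
C = 1 - H(p) where H(p) is binary entropy
H(0.3363) = -0.3363 × log₂(0.3363) - 0.6637 × log₂(0.6637)
H(p) = 0.9212
C = 1 - 0.9212 = 0.0788 bits/use


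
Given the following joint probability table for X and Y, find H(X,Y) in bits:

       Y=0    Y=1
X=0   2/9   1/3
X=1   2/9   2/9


H(X,Y) = -Σ p(x,y) log₂ p(x,y)
  p(0,0)=2/9: -0.2222 × log₂(0.2222) = 0.4822
  p(0,1)=1/3: -0.3333 × log₂(0.3333) = 0.5283
  p(1,0)=2/9: -0.2222 × log₂(0.2222) = 0.4822
  p(1,1)=2/9: -0.2222 × log₂(0.2222) = 0.4822
H(X,Y) = 1.9749 bits


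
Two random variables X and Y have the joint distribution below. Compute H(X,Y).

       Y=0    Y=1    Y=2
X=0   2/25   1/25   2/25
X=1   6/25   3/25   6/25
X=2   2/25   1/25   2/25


H(X,Y) = -Σ p(x,y) log₂ p(x,y)
  p(0,0)=2/25: -0.0800 × log₂(0.0800) = 0.2915
  p(0,1)=1/25: -0.0400 × log₂(0.0400) = 0.1858
  p(0,2)=2/25: -0.0800 × log₂(0.0800) = 0.2915
  p(1,0)=6/25: -0.2400 × log₂(0.2400) = 0.4941
  p(1,1)=3/25: -0.1200 × log₂(0.1200) = 0.3671
  p(1,2)=6/25: -0.2400 × log₂(0.2400) = 0.4941
  p(2,0)=2/25: -0.0800 × log₂(0.0800) = 0.2915
  p(2,1)=1/25: -0.0400 × log₂(0.0400) = 0.1858
  p(2,2)=2/25: -0.0800 × log₂(0.0800) = 0.2915
H(X,Y) = 2.8929 bits


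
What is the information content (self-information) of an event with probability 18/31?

Information content I(x) = -log₂(p(x))
I = -log₂(18/31) = -log₂(0.5806)
I = 0.7843 bits


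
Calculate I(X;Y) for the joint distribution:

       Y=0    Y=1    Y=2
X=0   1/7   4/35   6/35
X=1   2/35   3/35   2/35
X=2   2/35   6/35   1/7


H(X) = 1.5190, H(Y) = 1.5653, H(X,Y) = 3.0437
I(X;Y) = H(X) + H(Y) - H(X,Y) = 0.0405 bits


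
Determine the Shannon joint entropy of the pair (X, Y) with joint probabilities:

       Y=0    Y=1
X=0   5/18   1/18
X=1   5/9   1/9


H(X,Y) = -Σ p(x,y) log₂ p(x,y)
  p(0,0)=5/18: -0.2778 × log₂(0.2778) = 0.5133
  p(0,1)=1/18: -0.0556 × log₂(0.0556) = 0.2317
  p(1,0)=5/9: -0.5556 × log₂(0.5556) = 0.4711
  p(1,1)=1/9: -0.1111 × log₂(0.1111) = 0.3522
H(X,Y) = 1.5683 bits


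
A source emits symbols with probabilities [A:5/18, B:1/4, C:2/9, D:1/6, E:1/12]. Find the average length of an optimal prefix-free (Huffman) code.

Huffman tree construction:
Combine smallest probabilities repeatedly
Resulting codes:
  A: 11 (length 2)
  B: 01 (length 2)
  C: 00 (length 2)
  D: 101 (length 3)
  E: 100 (length 3)
Average length = Σ p(s) × length(s) = 2.2500 bits


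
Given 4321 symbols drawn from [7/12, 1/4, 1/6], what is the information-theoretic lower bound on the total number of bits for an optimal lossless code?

Entropy H = 1.3844 bits/symbol
Minimum bits = H × n = 1.3844 × 4321
= 5982.13 bits


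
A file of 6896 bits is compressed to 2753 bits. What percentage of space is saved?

Space savings = (1 - Compressed/Original) × 100%
= (1 - 2753/6896) × 100%
= 60.08%


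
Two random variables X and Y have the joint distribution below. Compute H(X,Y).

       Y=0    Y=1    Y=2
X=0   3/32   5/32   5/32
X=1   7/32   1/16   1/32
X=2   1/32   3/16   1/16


H(X,Y) = -Σ p(x,y) log₂ p(x,y)
  p(0,0)=3/32: -0.0938 × log₂(0.0938) = 0.3202
  p(0,1)=5/32: -0.1562 × log₂(0.1562) = 0.4184
  p(0,2)=5/32: -0.1562 × log₂(0.1562) = 0.4184
  p(1,0)=7/32: -0.2188 × log₂(0.2188) = 0.4796
  p(1,1)=1/16: -0.0625 × log₂(0.0625) = 0.2500
  p(1,2)=1/32: -0.0312 × log₂(0.0312) = 0.1562
  p(2,0)=1/32: -0.0312 × log₂(0.0312) = 0.1562
  p(2,1)=3/16: -0.1875 × log₂(0.1875) = 0.4528
  p(2,2)=1/16: -0.0625 × log₂(0.0625) = 0.2500
H(X,Y) = 2.9020 bits


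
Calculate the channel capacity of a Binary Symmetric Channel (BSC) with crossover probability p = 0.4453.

For BSC with error probability p:
C = 1 - H(p) where H(p) is binary entropy
H(0.4453) = -0.4453 × log₂(0.4453) - 0.5547 × log₂(0.5547)
H(p) = 0.9913
C = 1 - 0.9913 = 0.0087 bits/use


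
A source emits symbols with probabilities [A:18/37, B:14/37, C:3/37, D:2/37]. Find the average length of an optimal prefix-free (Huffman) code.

Huffman tree construction:
Combine smallest probabilities repeatedly
Resulting codes:
  A: 0 (length 1)
  B: 11 (length 2)
  C: 101 (length 3)
  D: 100 (length 3)
Average length = Σ p(s) × length(s) = 1.6486 bits


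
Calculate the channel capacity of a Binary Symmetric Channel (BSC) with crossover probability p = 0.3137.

For BSC with error probability p:
C = 1 - H(p) where H(p) is binary entropy
H(0.3137) = -0.3137 × log₂(0.3137) - 0.6863 × log₂(0.6863)
H(p) = 0.8974
C = 1 - 0.8974 = 0.1026 bits/use


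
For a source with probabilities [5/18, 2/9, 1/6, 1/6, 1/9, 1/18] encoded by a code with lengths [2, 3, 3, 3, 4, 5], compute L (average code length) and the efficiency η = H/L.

Average length L = Σ p_i × l_i = 2.9444 bits
Entropy H = 2.4411 bits
Efficiency η = H/L × 100% = 82.90%


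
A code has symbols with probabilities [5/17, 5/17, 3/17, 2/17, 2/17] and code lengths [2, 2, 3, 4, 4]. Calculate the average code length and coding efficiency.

Average length L = Σ p_i × l_i = 2.6471 bits
Entropy H = 2.2066 bits
Efficiency η = H/L × 100% = 83.36%


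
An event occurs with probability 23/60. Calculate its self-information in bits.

Information content I(x) = -log₂(p(x))
I = -log₂(23/60) = -log₂(0.3833)
I = 1.3833 bits


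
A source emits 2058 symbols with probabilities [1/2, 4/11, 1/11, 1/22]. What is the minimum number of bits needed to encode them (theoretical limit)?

Entropy H = 1.5479 bits/symbol
Minimum bits = H × n = 1.5479 × 2058
= 3185.57 bits


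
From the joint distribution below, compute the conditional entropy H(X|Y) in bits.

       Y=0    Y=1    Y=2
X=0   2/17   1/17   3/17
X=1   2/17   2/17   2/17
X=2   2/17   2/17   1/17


H(X|Y) = Σ_y p(y) H(X|Y=y)
  p(Y=0) = 6/17, H(X|Y=0) = 1.5850
  p(Y=1) = 5/17, H(X|Y=1) = 1.5219
  p(Y=2) = 6/17, H(X|Y=2) = 1.4591
H(X|Y) = 0.3529×1.5850 + 0.2941×1.5219 + 0.3529×1.4591 = 1.5220 bits


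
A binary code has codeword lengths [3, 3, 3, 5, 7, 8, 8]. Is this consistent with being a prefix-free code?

Kraft inequality: Σ 2^(-l_i) ≤ 1 for prefix-free code
Calculating: 2^(-3) + 2^(-3) + 2^(-3) + 2^(-5) + 2^(-7) + 2^(-8) + 2^(-8)
= 0.125 + 0.125 + 0.125 + 0.03125 + 0.0078125 + 0.00390625 + 0.00390625
= 0.4219
Since 0.4219 ≤ 1, prefix-free code exists


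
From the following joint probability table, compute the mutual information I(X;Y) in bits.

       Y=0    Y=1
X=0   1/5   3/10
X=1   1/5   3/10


H(X) = 1.0000, H(Y) = 0.9710, H(X,Y) = 1.9710
I(X;Y) = H(X) + H(Y) - H(X,Y) = 0.0000 bits


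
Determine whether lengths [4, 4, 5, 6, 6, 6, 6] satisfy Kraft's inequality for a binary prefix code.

Kraft inequality: Σ 2^(-l_i) ≤ 1 for prefix-free code
Calculating: 2^(-4) + 2^(-4) + 2^(-5) + 2^(-6) + 2^(-6) + 2^(-6) + 2^(-6)
= 0.0625 + 0.0625 + 0.03125 + 0.015625 + 0.015625 + 0.015625 + 0.015625
= 0.2188
Since 0.2188 ≤ 1, prefix-free code exists


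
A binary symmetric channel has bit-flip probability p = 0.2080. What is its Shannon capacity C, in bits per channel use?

For BSC with error probability p:
C = 1 - H(p) where H(p) is binary entropy
H(0.2080) = -0.2080 × log₂(0.2080) - 0.7920 × log₂(0.7920)
H(p) = 0.7376
C = 1 - 0.7376 = 0.2624 bits/use


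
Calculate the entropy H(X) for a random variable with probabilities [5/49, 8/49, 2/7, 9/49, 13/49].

H(X) = -Σ p(x) log₂ p(x)
  -5/49 × log₂(5/49) = 0.3360
  -8/49 × log₂(8/49) = 0.4269
  -2/7 × log₂(2/7) = 0.5164
  -9/49 × log₂(9/49) = 0.4490
  -13/49 × log₂(13/49) = 0.5079
H(X) = 2.2362 bits


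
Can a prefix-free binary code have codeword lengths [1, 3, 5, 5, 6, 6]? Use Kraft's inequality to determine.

Kraft inequality: Σ 2^(-l_i) ≤ 1 for prefix-free code
Calculating: 2^(-1) + 2^(-3) + 2^(-5) + 2^(-5) + 2^(-6) + 2^(-6)
= 0.5 + 0.125 + 0.03125 + 0.03125 + 0.015625 + 0.015625
= 0.7188
Since 0.7188 ≤ 1, prefix-free code exists


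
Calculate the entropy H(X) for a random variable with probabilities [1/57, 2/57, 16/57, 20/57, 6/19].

H(X) = -Σ p(x) log₂ p(x)
  -1/57 × log₂(1/57) = 0.1023
  -2/57 × log₂(2/57) = 0.1696
  -16/57 × log₂(16/57) = 0.5145
  -20/57 × log₂(20/57) = 0.5302
  -6/19 × log₂(6/19) = 0.5251
H(X) = 1.8417 bits


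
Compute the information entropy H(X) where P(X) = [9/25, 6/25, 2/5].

H(X) = -Σ p(x) log₂ p(x)
  -9/25 × log₂(9/25) = 0.5306
  -6/25 × log₂(6/25) = 0.4941
  -2/5 × log₂(2/5) = 0.5288
H(X) = 1.5535 bits


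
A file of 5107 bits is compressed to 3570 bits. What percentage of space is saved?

Space savings = (1 - Compressed/Original) × 100%
= (1 - 3570/5107) × 100%
= 30.10%


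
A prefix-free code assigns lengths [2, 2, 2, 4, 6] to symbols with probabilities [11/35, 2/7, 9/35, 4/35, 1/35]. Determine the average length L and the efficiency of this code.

Average length L = Σ p_i × l_i = 2.3429 bits
Entropy H = 2.0492 bits
Efficiency η = H/L × 100% = 87.47%


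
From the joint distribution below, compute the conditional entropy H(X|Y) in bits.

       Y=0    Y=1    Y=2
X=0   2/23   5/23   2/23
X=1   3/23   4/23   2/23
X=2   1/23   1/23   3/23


H(X|Y) = Σ_y p(y) H(X|Y=y)
  p(Y=0) = 6/23, H(X|Y=0) = 1.4591
  p(Y=1) = 10/23, H(X|Y=1) = 1.3610
  p(Y=2) = 7/23, H(X|Y=2) = 1.5567
H(X|Y) = 0.2609×1.4591 + 0.4348×1.3610 + 0.3043×1.5567 = 1.4461 bits


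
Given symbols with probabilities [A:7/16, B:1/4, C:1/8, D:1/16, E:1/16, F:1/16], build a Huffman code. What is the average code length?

Huffman tree construction:
Combine smallest probabilities repeatedly
Resulting codes:
  A: 0 (length 1)
  B: 10 (length 2)
  C: 1111 (length 4)
  D: 1100 (length 4)
  E: 1101 (length 4)
  F: 1110 (length 4)
Average length = Σ p(s) × length(s) = 2.1875 bits


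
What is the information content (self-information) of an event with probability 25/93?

Information content I(x) = -log₂(p(x))
I = -log₂(25/93) = -log₂(0.2688)
I = 1.8953 bits


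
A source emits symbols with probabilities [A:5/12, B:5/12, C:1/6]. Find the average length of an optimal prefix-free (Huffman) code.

Huffman tree construction:
Combine smallest probabilities repeatedly
Resulting codes:
  A: 11 (length 2)
  B: 0 (length 1)
  C: 10 (length 2)
Average length = Σ p(s) × length(s) = 1.5833 bits


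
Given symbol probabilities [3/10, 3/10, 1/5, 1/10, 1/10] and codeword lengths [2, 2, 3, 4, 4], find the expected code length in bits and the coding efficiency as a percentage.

Average length L = Σ p_i × l_i = 2.6000 bits
Entropy H = 2.1710 bits
Efficiency η = H/L × 100% = 83.50%


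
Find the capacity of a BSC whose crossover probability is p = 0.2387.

For BSC with error probability p:
C = 1 - H(p) where H(p) is binary entropy
H(0.2387) = -0.2387 × log₂(0.2387) - 0.7613 × log₂(0.7613)
H(p) = 0.7929
C = 1 - 0.7929 = 0.2071 bits/use


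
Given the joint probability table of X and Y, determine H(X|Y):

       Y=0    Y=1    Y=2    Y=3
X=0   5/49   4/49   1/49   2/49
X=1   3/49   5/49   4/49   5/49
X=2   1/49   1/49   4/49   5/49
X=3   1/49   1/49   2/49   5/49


H(X|Y) = Σ_y p(y) H(X|Y=y)
  p(Y=0) = 10/49, H(X|Y=0) = 1.6855
  p(Y=1) = 11/49, H(X|Y=1) = 1.6767
  p(Y=2) = 11/49, H(X|Y=2) = 1.8231
  p(Y=3) = 17/49, H(X|Y=3) = 1.9211
H(X|Y) = 0.2041×1.6855 + 0.2245×1.6767 + 0.2245×1.8231 + 0.3469×1.9211 = 1.7961 bits


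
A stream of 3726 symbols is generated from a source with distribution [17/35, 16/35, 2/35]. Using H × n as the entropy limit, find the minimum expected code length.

Entropy H = 1.2582 bits/symbol
Minimum bits = H × n = 1.2582 × 3726
= 4688.16 bits


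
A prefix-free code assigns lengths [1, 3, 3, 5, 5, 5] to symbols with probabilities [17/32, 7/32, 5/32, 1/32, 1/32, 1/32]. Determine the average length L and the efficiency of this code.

Average length L = Σ p_i × l_i = 2.1250 bits
Entropy H = 1.8516 bits
Efficiency η = H/L × 100% = 87.14%


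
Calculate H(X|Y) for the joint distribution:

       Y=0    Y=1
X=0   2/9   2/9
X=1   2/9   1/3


H(X|Y) = Σ_y p(y) H(X|Y=y)
  p(Y=0) = 4/9, H(X|Y=0) = 1.0000
  p(Y=1) = 5/9, H(X|Y=1) = 0.9710
H(X|Y) = 0.4444×1.0000 + 0.5556×0.9710 = 0.9839 bits


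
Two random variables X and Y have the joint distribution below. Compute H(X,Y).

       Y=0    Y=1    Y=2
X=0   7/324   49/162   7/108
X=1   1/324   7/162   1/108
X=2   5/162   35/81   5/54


H(X,Y) = -Σ p(x,y) log₂ p(x,y)
  p(0,0)=7/324: -0.0216 × log₂(0.0216) = 0.1195
  p(0,1)=49/162: -0.3025 × log₂(0.3025) = 0.5218
  p(0,2)=7/108: -0.0648 × log₂(0.0648) = 0.2559
  p(1,0)=1/324: -0.0031 × log₂(0.0031) = 0.0257
  p(1,1)=7/162: -0.0432 × log₂(0.0432) = 0.1958
  p(1,2)=1/108: -0.0093 × log₂(0.0093) = 0.0625
  p(2,0)=5/162: -0.0309 × log₂(0.0309) = 0.1549
  p(2,1)=35/81: -0.4321 × log₂(0.4321) = 0.5231
  p(2,2)=5/54: -0.0926 × log₂(0.0926) = 0.3179
H(X,Y) = 2.1771 bits


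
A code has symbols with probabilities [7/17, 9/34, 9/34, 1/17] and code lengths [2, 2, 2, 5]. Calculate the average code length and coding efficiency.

Average length L = Σ p_i × l_i = 2.1765 bits
Entropy H = 1.7827 bits
Efficiency η = H/L × 100% = 81.91%


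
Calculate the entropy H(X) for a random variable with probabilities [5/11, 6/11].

H(X) = -Σ p(x) log₂ p(x)
  -5/11 × log₂(5/11) = 0.5170
  -6/11 × log₂(6/11) = 0.4770
H(X) = 0.9940 bits


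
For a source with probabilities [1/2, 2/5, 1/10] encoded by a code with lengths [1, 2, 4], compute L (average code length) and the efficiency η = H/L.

Average length L = Σ p_i × l_i = 1.7000 bits
Entropy H = 1.3610 bits
Efficiency η = H/L × 100% = 80.06%


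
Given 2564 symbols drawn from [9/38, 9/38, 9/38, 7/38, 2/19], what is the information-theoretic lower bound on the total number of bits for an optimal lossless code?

Entropy H = 2.2679 bits/symbol
Minimum bits = H × n = 2.2679 × 2564
= 5815.00 bits


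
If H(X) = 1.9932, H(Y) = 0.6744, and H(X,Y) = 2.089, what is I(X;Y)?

I(X;Y) = H(X) + H(Y) - H(X,Y)
I(X;Y) = 1.9932 + 0.6744 - 2.089 = 0.5786 bits


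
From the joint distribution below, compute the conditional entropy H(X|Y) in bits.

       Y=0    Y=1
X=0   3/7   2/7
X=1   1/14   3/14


H(X|Y) = Σ_y p(y) H(X|Y=y)
  p(Y=0) = 1/2, H(X|Y=0) = 0.5917
  p(Y=1) = 1/2, H(X|Y=1) = 0.9852
H(X|Y) = 0.5000×0.5917 + 0.5000×0.9852 = 0.7885 bits
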